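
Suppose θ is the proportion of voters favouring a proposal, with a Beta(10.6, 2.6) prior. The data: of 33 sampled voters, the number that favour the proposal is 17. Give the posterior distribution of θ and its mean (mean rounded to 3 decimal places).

Posterior: Beta(27.6, 18.6); mean ≈ 0.597

The binomial likelihood is conjugate to the Beta prior: with 17 successes and 16 failures, the posterior is Beta(10.6+17, 2.6+16) = Beta(27.6, 18.6).
Posterior mean = α/(α+β) = 27.6/46.2 = 0.597.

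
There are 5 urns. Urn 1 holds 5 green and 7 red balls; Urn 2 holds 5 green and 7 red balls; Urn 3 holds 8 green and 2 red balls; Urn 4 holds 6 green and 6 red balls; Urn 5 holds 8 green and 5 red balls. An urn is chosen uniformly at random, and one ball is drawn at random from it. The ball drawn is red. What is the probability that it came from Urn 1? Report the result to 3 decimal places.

Tabulate prior·likelihood by source: [1] prior 0.2, lik 0.5833, product 0.1167; [2] prior 0.2, lik 0.5833, product 0.1167; [3] prior 0.2, lik 0.2, product 0.04000; [4] prior 0.2, lik 0.5, product 0.1000; [5] prior 0.2, lik 0.3846, product 0.07692.
Normalizing constant = 0.45026; the posterior for Urn 1 is its product over the sum, 0.1167/0.45026 = 0.259.

Posterior probability ≈ 0.259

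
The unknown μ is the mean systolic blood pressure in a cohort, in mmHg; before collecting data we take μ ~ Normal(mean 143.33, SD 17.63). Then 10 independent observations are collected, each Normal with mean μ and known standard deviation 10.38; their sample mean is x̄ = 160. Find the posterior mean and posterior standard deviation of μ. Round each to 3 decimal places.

Posterior mean ≈ 159.441; posterior SD ≈ 3.227

Prior precision 1/τ₀² = 1/17.63² = 0.00321733; data precision n/σ² = 10/10.38² = 0.0928122.
Posterior precision = 0.00321733 + 0.0928122 = 0.0960296, giving posterior SD = 1/√0.0960296 = 3.227.
Posterior mean = (0.00321733·143.33 + 0.0928122·160) / 0.0960296 = 159.441.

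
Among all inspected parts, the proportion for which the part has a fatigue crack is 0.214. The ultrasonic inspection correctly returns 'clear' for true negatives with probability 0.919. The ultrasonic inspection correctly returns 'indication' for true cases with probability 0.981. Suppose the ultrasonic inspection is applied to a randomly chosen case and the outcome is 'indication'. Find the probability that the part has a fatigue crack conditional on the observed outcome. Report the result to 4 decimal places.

P(H | E) ≈ 0.7673

Let H be the event that the part has a fatigue crack. P(H) = 0.214, so P(¬H) = 0.786. With E the 'indication' result, P(E|H) = 0.981 and P(E|¬H) = 0.081.
P(E) = 0.981·0.214 + 0.081·0.786 = 0.20993 + 0.063666 = 0.27360.
By Bayes' theorem, P(H|E) = 0.20993 / 0.27360 = 0.7673.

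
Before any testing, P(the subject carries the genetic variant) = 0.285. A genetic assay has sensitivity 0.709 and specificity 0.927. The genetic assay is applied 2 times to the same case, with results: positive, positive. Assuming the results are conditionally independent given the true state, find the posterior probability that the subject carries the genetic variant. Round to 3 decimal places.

Let H be the event that the subject carries the genetic variant; start with P(H) = 0.285. P('positive'|H) = 0.709, P('positive'|¬H) = 0.073.
Update on result 1 ('positive'): P(H) ← 0.709·0.2850 / (0.709·0.2850 + 0.073·0.7150) = 0.20206/0.25426 = 0.7947.
Update on result 2 ('positive'): P(H) ← 0.709·0.7947 / (0.709·0.7947 + 0.073·0.2053) = 0.56346/0.57844 = 0.9741.

Posterior P(H) ≈ 0.974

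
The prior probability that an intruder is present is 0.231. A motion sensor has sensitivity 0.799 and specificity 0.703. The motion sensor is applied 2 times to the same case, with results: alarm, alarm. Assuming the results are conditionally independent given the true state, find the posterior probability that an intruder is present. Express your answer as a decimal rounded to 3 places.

Posterior P(H) ≈ 0.685

With H the event that an intruder is present, the joint likelihood of the observed sequence is P(data|H) = 0.799·0.799 = 0.63840 and P(data|¬H) = 0.297·0.297 = 0.088209.
Bayes: P(H|data) = 0.231·0.63840 / (0.231·0.63840 + 0.769·0.088209) = 0.14747/0.21530 = 0.6849.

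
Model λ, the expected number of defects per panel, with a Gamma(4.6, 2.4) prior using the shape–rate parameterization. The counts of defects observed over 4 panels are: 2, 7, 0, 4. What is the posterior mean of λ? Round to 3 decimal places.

Posterior mean ≈ 2.750

Total count ∑xᵢ = 13 over n = 4 panels.
Gamma is conjugate to the Poisson likelihood: posterior is Gamma(shape = 4.6+13 = 17.6, rate = 2.4+4 = 6.4).
E[λ | data] = 17.6/6.4 = 2.750.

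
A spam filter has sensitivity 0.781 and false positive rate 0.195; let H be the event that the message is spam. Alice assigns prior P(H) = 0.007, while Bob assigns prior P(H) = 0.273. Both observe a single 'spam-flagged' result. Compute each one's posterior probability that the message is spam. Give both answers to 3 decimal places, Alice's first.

P('+'|H) = 0.781, P('+'|¬H) = 0.195.
Alice: numerator 0.781·0.007 = 0.0054670; evidence = 0.0054670+0.195·0.993 = 0.19910; posterior = 0.027.
Bob: numerator 0.781·0.273 = 0.21321; evidence = 0.21321+0.195·0.727 = 0.35498; posterior = 0.601.

Alice: 0.027; Bob: 0.601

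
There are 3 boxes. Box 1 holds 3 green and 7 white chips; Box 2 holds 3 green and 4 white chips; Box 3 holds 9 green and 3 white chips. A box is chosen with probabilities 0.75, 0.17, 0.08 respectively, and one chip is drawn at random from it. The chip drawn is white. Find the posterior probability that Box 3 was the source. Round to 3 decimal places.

Tabulate prior·likelihood by source: [1] prior 0.75, lik 0.7, product 0.5250; [2] prior 0.17, lik 0.5714, product 0.09714; [3] prior 0.08, lik 0.25, product 0.02000.
Normalizing constant = 0.64214; the posterior for Box 3 is its product over the sum, 0.02000/0.64214 = 0.031.

Posterior probability ≈ 0.031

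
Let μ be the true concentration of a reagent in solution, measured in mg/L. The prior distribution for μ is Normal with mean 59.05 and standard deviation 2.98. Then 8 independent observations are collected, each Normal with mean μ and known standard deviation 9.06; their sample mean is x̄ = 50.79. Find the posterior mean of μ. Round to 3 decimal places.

Posterior mean ≈ 55.218

Prior precision 1/τ₀² = 1/2.98² = 0.112608; data precision n/σ² = 8/9.06² = 0.0974616.
Posterior precision = 0.112608 + 0.0974616 = 0.210069.
Posterior mean = (0.112608·59.05 + 0.0974616·50.79) / 0.210069 = 55.218.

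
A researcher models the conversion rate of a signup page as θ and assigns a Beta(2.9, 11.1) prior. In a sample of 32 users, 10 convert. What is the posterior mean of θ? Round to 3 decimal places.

Posterior mean ≈ 0.280

Observing 10 successes and 22 failures updates Beta(2.9, 11.1) by adding the success and failure counts to the two shape parameters: α = 2.9+10 = 12.9, β = 11.1+22 = 33.1.
E[θ | data] = 12.9/(12.9+33.1) = 0.280.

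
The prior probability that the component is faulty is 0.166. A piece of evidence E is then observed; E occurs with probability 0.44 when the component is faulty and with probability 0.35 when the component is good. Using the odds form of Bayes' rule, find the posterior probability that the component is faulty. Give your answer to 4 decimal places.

Posterior probability ≈ 0.2001

Prior odds = 0.166/(1−0.166) = 0.19904. In log-odds, ln(0.19904) = -1.6142.
Add log likelihood ratio: ln(1.2571) = 0.22884.
Posterior log-odds = -1.3854, so posterior odds = exp(-1.3854) = 0.25022. Converting, P(H|E) = 0.25022/1.2502 = 0.2001.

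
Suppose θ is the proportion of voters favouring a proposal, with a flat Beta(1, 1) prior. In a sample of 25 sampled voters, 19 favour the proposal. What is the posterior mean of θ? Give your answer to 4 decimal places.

Observing 19 successes and 6 failures updates Beta(1, 1) by adding the success and failure counts to the two shape parameters: α = 1+19 = 20, β = 1+6 = 7.
Posterior mean = α/(α+β) = 20/27 = 0.7407.

Posterior mean ≈ 0.7407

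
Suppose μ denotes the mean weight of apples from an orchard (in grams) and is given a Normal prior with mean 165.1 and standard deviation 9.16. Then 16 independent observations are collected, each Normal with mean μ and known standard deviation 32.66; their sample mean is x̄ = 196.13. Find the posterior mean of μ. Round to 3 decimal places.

With known σ, the Normal prior is conjugate. Weight on the data is w = (n/σ²)/(n/σ² + 1/τ₀²) = 0.0149999/(0.0149999+0.0119182) = 0.55724.
Posterior mean = w·x̄ + (1−w)·μ₀ = 0.55724·196.13 + 0.44276·165.1 = 182.391.

Posterior mean ≈ 182.391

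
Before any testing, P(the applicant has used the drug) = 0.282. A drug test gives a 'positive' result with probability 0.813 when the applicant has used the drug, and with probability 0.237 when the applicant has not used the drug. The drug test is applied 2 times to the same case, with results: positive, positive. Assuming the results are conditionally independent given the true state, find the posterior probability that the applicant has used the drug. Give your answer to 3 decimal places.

With H the event that the applicant has used the drug, the joint likelihood of the observed sequence is P(data|H) = 0.813·0.813 = 0.66097 and P(data|¬H) = 0.237·0.237 = 0.056169.
Bayes: P(H|data) = 0.282·0.66097 / (0.282·0.66097 + 0.718·0.056169) = 0.18639/0.22672 = 0.8221.

Posterior P(H) ≈ 0.822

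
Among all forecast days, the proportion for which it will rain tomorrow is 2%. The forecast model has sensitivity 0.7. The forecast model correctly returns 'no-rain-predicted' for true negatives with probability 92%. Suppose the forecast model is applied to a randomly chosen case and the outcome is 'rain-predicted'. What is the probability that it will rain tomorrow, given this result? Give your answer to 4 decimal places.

P(H | E) ≈ 0.1515

Let H be the event that it will rain tomorrow. P(H) = 0.02, so P(¬H) = 0.98. With E the 'rain-predicted' result, P(E|H) = 0.7 and P(E|¬H) = 0.08.
P(E) = 0.7·0.02 + 0.08·0.98 = 0.014000 + 0.078400 = 0.092400.
By Bayes' theorem, P(H|E) = 0.014000 / 0.092400 = 0.1515.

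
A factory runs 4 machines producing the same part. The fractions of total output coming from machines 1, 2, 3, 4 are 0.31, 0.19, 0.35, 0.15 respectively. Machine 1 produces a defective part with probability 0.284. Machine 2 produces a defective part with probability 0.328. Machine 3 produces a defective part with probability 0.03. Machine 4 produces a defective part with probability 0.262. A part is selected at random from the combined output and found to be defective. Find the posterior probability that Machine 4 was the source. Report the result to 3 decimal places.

Tabulate prior·likelihood by source: [1] prior 0.31, lik 0.284, product 0.08804; [2] prior 0.19, lik 0.328, product 0.06232; [3] prior 0.35, lik 0.03, product 0.01050; [4] prior 0.15, lik 0.262, product 0.03930.
Normalizing constant = 0.20016; the posterior for Machine 4 is its product over the sum, 0.03930/0.20016 = 0.196.

Posterior probability ≈ 0.196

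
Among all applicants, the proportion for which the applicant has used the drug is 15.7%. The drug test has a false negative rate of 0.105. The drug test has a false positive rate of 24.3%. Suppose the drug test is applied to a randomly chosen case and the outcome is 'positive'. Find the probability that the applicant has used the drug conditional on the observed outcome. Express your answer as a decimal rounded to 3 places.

P(H | E) ≈ 0.407

Let H be the event that the applicant has used the drug. P(H) = 0.157, so P(¬H) = 0.843. With E the 'positive' result, P(E|H) = 0.895 and P(E|¬H) = 0.243.
P(E) = 0.895·0.157 + 0.243·0.843 = 0.14052 + 0.20485 = 0.34536.
By Bayes' theorem, P(H|E) = 0.14052 / 0.34536 = 0.407.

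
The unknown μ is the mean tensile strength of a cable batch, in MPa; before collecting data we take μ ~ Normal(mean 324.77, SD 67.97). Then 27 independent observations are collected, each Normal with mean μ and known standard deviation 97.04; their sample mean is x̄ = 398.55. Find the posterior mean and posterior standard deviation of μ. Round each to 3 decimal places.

With known σ, the Normal prior is conjugate. Weight on the data is w = (n/σ²)/(n/σ² + 1/τ₀²) = 0.00286723/(0.00286723+0.00021645) = 0.92981.
Posterior mean = w·x̄ + (1−w)·μ₀ = 0.92981·398.55 + 0.070193·324.77 = 393.371. Posterior variance = 1/(0.00286723+0.00021645) = 324.288, so SD = 18.008.

Posterior mean ≈ 393.371; posterior SD ≈ 18.008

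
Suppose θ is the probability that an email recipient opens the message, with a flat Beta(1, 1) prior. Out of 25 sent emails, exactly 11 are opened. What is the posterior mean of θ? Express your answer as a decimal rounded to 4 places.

The binomial likelihood is conjugate to the Beta prior: with 11 successes and 14 failures, the posterior is Beta(1+11, 1+14) = Beta(12, 15).
Posterior mean = α/(α+β) = 12/27 = 0.4444.

Posterior mean ≈ 0.4444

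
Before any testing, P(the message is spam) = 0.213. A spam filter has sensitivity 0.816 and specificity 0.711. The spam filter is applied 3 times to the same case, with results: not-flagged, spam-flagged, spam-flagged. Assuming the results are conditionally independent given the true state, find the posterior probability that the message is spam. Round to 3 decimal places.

Let H be the event that the message is spam; start with P(H) = 0.213. P('spam-flagged'|H) = 0.816, P('spam-flagged'|¬H) = 0.289.
Update on result 1 ('not-flagged'): P(H) ← 0.184·0.2130 / (0.184·0.2130 + 0.711·0.7870) = 0.039192/0.59875 = 0.0655.
Update on result 2 ('spam-flagged'): P(H) ← 0.816·0.0655 / (0.816·0.0655 + 0.289·0.9345) = 0.053412/0.32350 = 0.1651.
Update on result 3 ('spam-flagged'): P(H) ← 0.816·0.1651 / (0.816·0.1651 + 0.289·0.8349) = 0.13473/0.37601 = 0.3583.

Posterior P(H) ≈ 0.358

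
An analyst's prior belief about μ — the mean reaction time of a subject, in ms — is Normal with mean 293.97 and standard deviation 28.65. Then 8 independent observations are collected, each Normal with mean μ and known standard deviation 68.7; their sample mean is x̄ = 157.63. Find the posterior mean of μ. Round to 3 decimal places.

Prior precision 1/τ₀² = 1/28.65² = 0.00121829; data precision n/σ² = 8/68.7² = 0.00169503.
Posterior precision = 0.00121829 + 0.00169503 = 0.00291332.
Posterior mean = (0.00121829·293.97 + 0.00169503·157.63) / 0.00291332 = 214.645.

Posterior mean ≈ 214.645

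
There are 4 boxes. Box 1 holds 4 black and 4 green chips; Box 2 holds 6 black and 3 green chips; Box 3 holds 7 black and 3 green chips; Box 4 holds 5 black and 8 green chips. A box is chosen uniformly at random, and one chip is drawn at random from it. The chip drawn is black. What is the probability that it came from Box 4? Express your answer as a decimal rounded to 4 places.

P(black|Box 1) = 0.5; P(black|Box 2) = 0.6667; P(black|Box 3) = 0.7; P(black|Box 4) = 0.3846.
Prior × likelihood for each source: 0.25·0.5=0.1250, 0.25·0.6667=0.1667, 0.25·0.7=0.1750, 0.25·0.3846=0.09615. Summing gives P(black) = 0.56282.
P(Box 4 | black) = 0.09615 / 0.56282 = 0.1708.

Posterior probability ≈ 0.1708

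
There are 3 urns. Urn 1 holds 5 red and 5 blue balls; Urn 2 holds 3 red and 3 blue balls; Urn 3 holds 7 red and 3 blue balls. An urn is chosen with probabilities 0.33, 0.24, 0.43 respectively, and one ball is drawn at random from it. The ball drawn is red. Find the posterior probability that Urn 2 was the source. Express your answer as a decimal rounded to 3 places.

Tabulate prior·likelihood by source: [1] prior 0.33, lik 0.5, product 0.1650; [2] prior 0.24, lik 0.5, product 0.1200; [3] prior 0.43, lik 0.7, product 0.3010.
Normalizing constant = 0.58600; the posterior for Urn 2 is its product over the sum, 0.1200/0.58600 = 0.205.

Posterior probability ≈ 0.205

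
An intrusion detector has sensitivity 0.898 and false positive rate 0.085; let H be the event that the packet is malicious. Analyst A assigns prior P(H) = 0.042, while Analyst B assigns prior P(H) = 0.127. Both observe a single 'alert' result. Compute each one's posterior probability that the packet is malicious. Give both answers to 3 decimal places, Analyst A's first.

The likelihood ratio for an 'alert' result is 0.898/0.085 = 10.565.
Analyst A: prior odds 0.042/0.958 = 0.043841; posterior odds 0.46317; posterior probability 0.317.
Analyst B: prior odds 0.127/0.873 = 0.14548; posterior odds 1.5369; posterior probability 0.606.

Analyst A: 0.317; Analyst B: 0.606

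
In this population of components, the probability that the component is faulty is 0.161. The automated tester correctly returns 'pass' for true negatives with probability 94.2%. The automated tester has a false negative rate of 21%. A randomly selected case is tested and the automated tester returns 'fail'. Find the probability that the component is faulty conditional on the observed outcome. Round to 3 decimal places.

Let H be the event that the component is faulty. P(H) = 0.161, so P(¬H) = 0.839. With E the 'fail' result, P(E|H) = 0.79 and P(E|¬H) = 0.058.
P(E) = 0.79·0.161 + 0.058·0.839 = 0.12719 + 0.048662 = 0.17585.
By Bayes' theorem, P(H|E) = 0.12719 / 0.17585 = 0.723.

P(H | E) ≈ 0.723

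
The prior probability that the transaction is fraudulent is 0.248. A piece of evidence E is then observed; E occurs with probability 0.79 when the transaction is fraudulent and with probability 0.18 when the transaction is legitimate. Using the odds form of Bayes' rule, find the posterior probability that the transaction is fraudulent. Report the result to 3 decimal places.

Prior odds = 0.248/(1−0.248) = 0.32979.
Likelihood ratio for E = 0.79/0.18 = 4.3889.
Posterior odds = prior odds × LR = 1.4474.
Posterior probability = odds/(1+odds) = 1.4474/2.4474 = 0.591.

Posterior probability ≈ 0.591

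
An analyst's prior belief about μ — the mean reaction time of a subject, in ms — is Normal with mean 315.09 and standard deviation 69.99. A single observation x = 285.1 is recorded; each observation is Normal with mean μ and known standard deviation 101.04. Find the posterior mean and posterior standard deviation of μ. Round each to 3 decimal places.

Posterior mean ≈ 305.366; posterior SD ≈ 57.535

Prior precision 1/τ₀² = 1/69.99² = 0.00020414; data precision n/σ² = 1/101.04² = 0.00009795.
Posterior precision = 0.00020414 + 0.00009795 = 0.00030209, giving posterior SD = 1/√0.00030209 = 57.535.
Posterior mean = (0.00020414·315.09 + 0.00009795·285.1) / 0.00030209 = 305.366.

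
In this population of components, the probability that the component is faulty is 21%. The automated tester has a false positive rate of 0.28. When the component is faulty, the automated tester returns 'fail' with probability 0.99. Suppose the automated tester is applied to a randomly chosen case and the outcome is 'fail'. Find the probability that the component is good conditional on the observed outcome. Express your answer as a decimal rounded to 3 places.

Let H be the event that the component is faulty. P(H) = 0.21, so P(¬H) = 0.79. With E the 'fail' result, P(E|H) = 0.99 and P(E|¬H) = 0.28.
P(E) = 0.99·0.21 + 0.28·0.79 = 0.20790 + 0.22120 = 0.42910.
By Bayes' theorem, P(H|E) = 0.20790 / 0.42910 = 0.485. Hence P(¬H|E) = 1 − 0.485 = 0.515.

P(¬H | E) ≈ 0.515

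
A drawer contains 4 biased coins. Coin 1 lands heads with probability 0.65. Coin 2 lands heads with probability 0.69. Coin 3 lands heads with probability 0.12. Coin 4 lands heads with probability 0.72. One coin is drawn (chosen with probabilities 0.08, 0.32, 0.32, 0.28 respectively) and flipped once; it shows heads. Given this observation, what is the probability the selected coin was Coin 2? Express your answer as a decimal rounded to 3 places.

P(heads|C1) = 0.65; P(heads|C2) = 0.69; P(heads|C3) = 0.12; P(heads|C4) = 0.72.
Prior × likelihood for each source: 0.08·0.65=0.05200, 0.32·0.69=0.2208, 0.32·0.12=0.03840, 0.28·0.72=0.2016. Summing gives P(heads) = 0.51280.
P(Coin 2 | heads) = 0.2208 / 0.51280 = 0.431.

Posterior probability ≈ 0.431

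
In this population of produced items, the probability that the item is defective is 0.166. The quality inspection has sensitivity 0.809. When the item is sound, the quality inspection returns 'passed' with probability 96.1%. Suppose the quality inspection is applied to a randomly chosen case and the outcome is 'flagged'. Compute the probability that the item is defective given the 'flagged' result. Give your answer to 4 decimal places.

P(H | E) ≈ 0.8050

Let H be the event that the item is defective. P(H) = 0.166, so P(¬H) = 0.834. With E the 'flagged' result, P(E|H) = 0.809 and P(E|¬H) = 0.039.
P(E) = 0.809·0.166 + 0.039·0.834 = 0.13429 + 0.032526 = 0.16682.
By Bayes' theorem, P(H|E) = 0.13429 / 0.16682 = 0.8050.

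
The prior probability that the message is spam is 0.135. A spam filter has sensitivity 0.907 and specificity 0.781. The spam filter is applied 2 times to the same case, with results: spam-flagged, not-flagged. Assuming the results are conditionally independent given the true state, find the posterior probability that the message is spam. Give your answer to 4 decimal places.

Posterior P(H) ≈ 0.0715

Let H be the event that the message is spam; start with P(H) = 0.135. P('spam-flagged'|H) = 0.907, P('spam-flagged'|¬H) = 0.219.
Update on result 1 ('spam-flagged'): P(H) ← 0.907·0.1350 / (0.907·0.1350 + 0.219·0.8650) = 0.12245/0.31188 = 0.3926.
Update on result 2 ('not-flagged'): P(H) ← 0.093·0.3926 / (0.093·0.3926 + 0.781·0.6074) = 0.036512/0.51089 = 0.0715.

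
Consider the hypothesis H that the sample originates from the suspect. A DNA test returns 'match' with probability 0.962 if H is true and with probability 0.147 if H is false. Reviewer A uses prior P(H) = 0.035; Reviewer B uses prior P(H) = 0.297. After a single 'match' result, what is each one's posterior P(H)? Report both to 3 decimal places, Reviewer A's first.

P('+'|H) = 0.962, P('+'|¬H) = 0.147.
Reviewer A: numerator 0.962·0.035 = 0.033670; evidence = 0.033670+0.147·0.965 = 0.17552; posterior = 0.192.
Reviewer B: numerator 0.962·0.297 = 0.28571; evidence = 0.28571+0.147·0.703 = 0.38905; posterior = 0.734.

Reviewer A: 0.192; Reviewer B: 0.734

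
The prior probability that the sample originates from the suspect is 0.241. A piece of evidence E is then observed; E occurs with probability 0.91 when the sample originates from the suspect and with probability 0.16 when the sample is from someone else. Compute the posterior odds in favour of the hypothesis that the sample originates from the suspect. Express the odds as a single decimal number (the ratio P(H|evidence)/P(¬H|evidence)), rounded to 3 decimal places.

Prior odds = 0.241/(1−0.241) = 0.31752. In log-odds, ln(0.31752) = -1.1472.
Add log likelihood ratio: ln(5.6875) = 1.7383.
Posterior log-odds = 0.59107, so posterior odds = exp(0.59107) = 1.8059.

Posterior odds ≈ 1.806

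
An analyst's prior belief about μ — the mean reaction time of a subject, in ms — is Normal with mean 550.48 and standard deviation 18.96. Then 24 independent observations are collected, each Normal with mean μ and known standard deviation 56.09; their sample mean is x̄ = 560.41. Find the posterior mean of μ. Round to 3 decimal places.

With known σ, the Normal prior is conjugate. Weight on the data is w = (n/σ²)/(n/σ² + 1/τ₀²) = 0.00762852/(0.00762852+0.00278178) = 0.73279.
Posterior mean = w·x̄ + (1−w)·μ₀ = 0.73279·560.41 + 0.26721·550.48 = 557.757.

Posterior mean ≈ 557.757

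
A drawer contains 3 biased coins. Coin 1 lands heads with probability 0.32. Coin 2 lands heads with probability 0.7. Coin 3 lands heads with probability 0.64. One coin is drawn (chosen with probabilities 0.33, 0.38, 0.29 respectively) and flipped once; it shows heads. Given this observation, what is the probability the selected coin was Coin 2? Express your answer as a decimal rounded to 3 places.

Tabulate prior·likelihood by source: [1] prior 0.33, lik 0.32, product 0.1056; [2] prior 0.38, lik 0.7, product 0.2660; [3] prior 0.29, lik 0.64, product 0.1856.
Normalizing constant = 0.55720; the posterior for Coin 2 is its product over the sum, 0.2660/0.55720 = 0.477.

Posterior probability ≈ 0.477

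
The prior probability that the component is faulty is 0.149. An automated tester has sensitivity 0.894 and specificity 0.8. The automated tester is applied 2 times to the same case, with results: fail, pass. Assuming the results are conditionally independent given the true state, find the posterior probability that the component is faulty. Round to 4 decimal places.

With H the event that the component is faulty, the joint likelihood of the observed sequence is P(data|H) = 0.894·0.106 = 0.094764 and P(data|¬H) = 0.2·0.8 = 0.16000.
Bayes: P(H|data) = 0.149·0.094764 / (0.149·0.094764 + 0.851·0.16000) = 0.014120/0.15028 = 0.0940.

Posterior P(H) ≈ 0.0940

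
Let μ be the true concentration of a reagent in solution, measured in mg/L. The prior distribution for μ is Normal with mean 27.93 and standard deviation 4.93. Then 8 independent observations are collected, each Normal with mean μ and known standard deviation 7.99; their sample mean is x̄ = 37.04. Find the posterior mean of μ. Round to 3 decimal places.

With known σ, the Normal prior is conjugate. Weight on the data is w = (n/σ²)/(n/σ² + 1/τ₀²) = 0.125313/(0.125313+0.0411440) = 0.75283.
Posterior mean = w·x̄ + (1−w)·μ₀ = 0.75283·37.04 + 0.24717·27.93 = 34.788.

Posterior mean ≈ 34.788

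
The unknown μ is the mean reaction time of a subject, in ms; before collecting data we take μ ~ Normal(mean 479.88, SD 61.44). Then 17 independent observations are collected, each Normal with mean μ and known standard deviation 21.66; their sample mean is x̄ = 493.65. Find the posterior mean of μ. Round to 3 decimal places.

With known σ, the Normal prior is conjugate. Weight on the data is w = (n/σ²)/(n/σ² + 1/τ₀²) = 0.0362353/(0.0362353+0.00026491) = 0.99274.
Posterior mean = w·x̄ + (1−w)·μ₀ = 0.99274·493.65 + 0.0072578·479.88 = 493.550.

Posterior mean ≈ 493.550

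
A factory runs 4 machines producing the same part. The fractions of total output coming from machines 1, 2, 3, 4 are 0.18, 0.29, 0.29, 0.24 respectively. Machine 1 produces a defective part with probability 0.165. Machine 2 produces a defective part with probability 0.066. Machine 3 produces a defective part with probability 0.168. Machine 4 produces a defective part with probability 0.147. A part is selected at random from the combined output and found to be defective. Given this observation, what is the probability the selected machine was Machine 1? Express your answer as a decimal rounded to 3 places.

Posterior probability ≈ 0.224

P(defective|M1) = 0.165; P(defective|M2) = 0.066; P(defective|M3) = 0.168; P(defective|M4) = 0.147.
Prior × likelihood for each source: 0.18·0.165=0.02970, 0.29·0.066=0.01914, 0.29·0.168=0.04872, 0.24·0.147=0.03528. Summing gives P(defective) = 0.13284.
P(Machine 1 | defective) = 0.02970 / 0.13284 = 0.224.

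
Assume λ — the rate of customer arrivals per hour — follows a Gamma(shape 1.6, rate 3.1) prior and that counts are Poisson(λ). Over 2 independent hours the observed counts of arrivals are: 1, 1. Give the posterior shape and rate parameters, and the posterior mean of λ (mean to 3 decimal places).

Posterior: Gamma(shape=3.6, rate=5.1); mean ≈ 0.706

The Poisson likelihood adds the total count to the shape and the number of exposure periods to the rate. Here ∑xᵢ = 2 and n = 2, so shape 1.6→3.6 and rate 3.1→5.1.
E[λ | data] = 3.6/5.1 = 0.706.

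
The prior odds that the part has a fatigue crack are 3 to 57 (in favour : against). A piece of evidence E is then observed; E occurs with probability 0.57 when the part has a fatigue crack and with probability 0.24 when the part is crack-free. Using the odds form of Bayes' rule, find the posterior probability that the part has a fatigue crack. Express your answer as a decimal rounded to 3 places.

Prior odds = 3/57 = 0.052632. In log-odds, ln(0.052632) = -2.9444.
Add log likelihood ratio: ln(2.3750) = 0.86500.
Posterior log-odds = -2.0794, so posterior odds = exp(-2.0794) = 0.12500. Converting, P(H|E) = 0.12500/1.1250 = 0.111.

Posterior probability ≈ 0.111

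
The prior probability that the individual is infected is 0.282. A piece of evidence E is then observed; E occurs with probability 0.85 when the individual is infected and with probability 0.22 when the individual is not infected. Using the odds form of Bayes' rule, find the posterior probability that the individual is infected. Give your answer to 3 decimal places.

Prior odds = 0.282/(1−0.282) = 0.39276. In log-odds, ln(0.39276) = -0.93456.
Add log likelihood ratio: ln(3.8636) = 1.3516.
Posterior log-odds = 0.41705, so posterior odds = exp(0.41705) = 1.5175. Converting, P(H|E) = 1.5175/2.5175 = 0.603.

Posterior probability ≈ 0.603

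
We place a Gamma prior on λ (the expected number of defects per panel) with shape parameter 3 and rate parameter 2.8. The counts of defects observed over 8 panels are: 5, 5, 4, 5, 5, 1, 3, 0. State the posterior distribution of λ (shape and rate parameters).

Total count ∑xᵢ = 28 over n = 8 panels.
Gamma is conjugate to the Poisson likelihood: posterior is Gamma(shape = 3+28 = 31, rate = 2.8+8 = 10.8).

Posterior: Gamma(shape=31, rate=10.8)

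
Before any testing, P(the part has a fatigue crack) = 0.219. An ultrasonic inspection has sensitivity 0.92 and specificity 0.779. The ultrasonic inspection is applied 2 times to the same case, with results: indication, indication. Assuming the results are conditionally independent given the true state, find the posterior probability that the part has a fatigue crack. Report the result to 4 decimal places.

With H the event that the part has a fatigue crack, the joint likelihood of the observed sequence is P(data|H) = 0.92·0.92 = 0.84640 and P(data|¬H) = 0.221·0.221 = 0.048841.
Bayes: P(H|data) = 0.219·0.84640 / (0.219·0.84640 + 0.781·0.048841) = 0.18536/0.22351 = 0.8293.

Posterior P(H) ≈ 0.8293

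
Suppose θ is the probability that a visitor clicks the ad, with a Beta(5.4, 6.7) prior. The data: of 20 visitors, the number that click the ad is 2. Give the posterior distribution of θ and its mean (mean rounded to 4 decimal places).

Posterior: Beta(7.4, 24.7); mean ≈ 0.2305

Observing 2 successes and 18 failures updates Beta(5.4, 6.7) by adding the success and failure counts to the two shape parameters: α = 5.4+2 = 7.4, β = 6.7+18 = 24.7.
Posterior mean = α/(α+β) = 7.4/32.1 = 0.2305.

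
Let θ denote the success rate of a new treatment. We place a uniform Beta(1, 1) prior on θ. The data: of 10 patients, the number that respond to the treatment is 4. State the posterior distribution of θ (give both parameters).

The binomial likelihood is conjugate to the Beta prior: with 4 successes and 6 failures, the posterior is Beta(1+4, 1+6) = Beta(5, 7).

Posterior: Beta(5, 7)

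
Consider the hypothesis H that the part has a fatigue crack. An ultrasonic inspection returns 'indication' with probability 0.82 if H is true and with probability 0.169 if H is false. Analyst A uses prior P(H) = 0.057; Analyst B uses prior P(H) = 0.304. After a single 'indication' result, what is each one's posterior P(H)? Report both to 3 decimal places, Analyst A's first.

P('+'|H) = 0.82, P('+'|¬H) = 0.169.
Analyst A: numerator 0.82·0.057 = 0.046740; evidence = 0.046740+0.169·0.943 = 0.20611; posterior = 0.227.
Analyst B: numerator 0.82·0.304 = 0.24928; evidence = 0.24928+0.169·0.696 = 0.36690; posterior = 0.679.

Analyst A: 0.227; Analyst B: 0.679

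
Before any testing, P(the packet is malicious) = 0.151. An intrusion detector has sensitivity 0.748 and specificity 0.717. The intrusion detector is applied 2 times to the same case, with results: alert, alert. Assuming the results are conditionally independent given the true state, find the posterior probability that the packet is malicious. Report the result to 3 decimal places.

Posterior P(H) ≈ 0.554

With H the event that the packet is malicious, the joint likelihood of the observed sequence is P(data|H) = 0.748·0.748 = 0.55950 and P(data|¬H) = 0.283·0.283 = 0.080089.
Bayes: P(H|data) = 0.151·0.55950 / (0.151·0.55950 + 0.849·0.080089) = 0.084485/0.15248 = 0.5541.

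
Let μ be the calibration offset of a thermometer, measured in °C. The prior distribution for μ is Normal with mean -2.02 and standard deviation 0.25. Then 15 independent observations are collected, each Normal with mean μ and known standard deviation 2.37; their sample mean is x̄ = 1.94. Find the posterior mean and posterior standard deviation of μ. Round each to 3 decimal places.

Prior precision 1/τ₀² = 1/0.25² = 16.0000; data precision n/σ² = 15/2.37² = 2.67051.
Posterior precision = 16.0000 + 2.67051 = 18.6705, giving posterior SD = 1/√18.6705 = 0.231.
Posterior mean = (16.0000·-2.02 + 2.67051·1.94) / 18.6705 = -1.454.

Posterior mean ≈ -1.454; posterior SD ≈ 0.231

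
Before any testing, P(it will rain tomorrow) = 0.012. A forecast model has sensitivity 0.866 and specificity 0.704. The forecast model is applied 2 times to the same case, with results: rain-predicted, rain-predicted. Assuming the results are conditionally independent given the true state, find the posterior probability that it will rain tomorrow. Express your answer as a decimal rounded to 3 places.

With H the event that it will rain tomorrow, the joint likelihood of the observed sequence is P(data|H) = 0.866·0.866 = 0.74996 and P(data|¬H) = 0.296·0.296 = 0.087616.
Bayes: P(H|data) = 0.012·0.74996 / (0.012·0.74996 + 0.988·0.087616) = 0.0089995/0.095564 = 0.0942.

Posterior P(H) ≈ 0.094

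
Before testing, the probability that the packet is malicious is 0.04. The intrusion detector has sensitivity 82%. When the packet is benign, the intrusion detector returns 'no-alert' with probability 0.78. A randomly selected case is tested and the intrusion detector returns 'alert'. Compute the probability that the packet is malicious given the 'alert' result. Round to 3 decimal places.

P(H | E) ≈ 0.134

Write H for 'the packet is malicious'. Prior odds H:¬H = 0.04/0.96 = 0.041667. For the 'alert' outcome, the likelihood ratio is 0.82/0.22 = 3.7273.
Posterior odds = 0.041667 × 3.7273 = 0.15530, so P(H|E) = 0.15530/(1+0.15530) = 0.134.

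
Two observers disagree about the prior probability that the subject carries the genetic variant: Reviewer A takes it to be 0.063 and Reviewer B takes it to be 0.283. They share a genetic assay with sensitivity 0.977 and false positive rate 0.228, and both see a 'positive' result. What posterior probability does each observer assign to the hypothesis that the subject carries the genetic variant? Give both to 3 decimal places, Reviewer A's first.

Reviewer A: 0.224; Reviewer B: 0.628

The likelihood ratio for a 'positive' result is 0.977/0.228 = 4.2851.
Reviewer A: prior odds 0.063/0.937 = 0.067236; posterior odds 0.28811; posterior probability 0.224.
Reviewer B: prior odds 0.283/0.717 = 0.39470; posterior odds 1.6913; posterior probability 0.628.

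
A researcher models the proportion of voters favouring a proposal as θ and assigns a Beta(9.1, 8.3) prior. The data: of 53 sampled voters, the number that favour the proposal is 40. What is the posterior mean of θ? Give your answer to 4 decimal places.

Posterior mean ≈ 0.6974

The binomial likelihood is conjugate to the Beta prior: with 40 successes and 13 failures, the posterior is Beta(9.1+40, 8.3+13) = Beta(49.1, 21.3).
Posterior mean = α/(α+β) = 49.1/70.4 = 0.6974.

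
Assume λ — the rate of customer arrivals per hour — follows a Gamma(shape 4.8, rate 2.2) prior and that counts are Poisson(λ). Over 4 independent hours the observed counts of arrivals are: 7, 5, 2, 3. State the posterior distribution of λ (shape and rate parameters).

Posterior: Gamma(shape=21.8, rate=6.2)

Total count ∑xᵢ = 17 over n = 4 hours.
Gamma is conjugate to the Poisson likelihood: posterior is Gamma(shape = 4.8+17 = 21.8, rate = 2.2+4 = 6.2).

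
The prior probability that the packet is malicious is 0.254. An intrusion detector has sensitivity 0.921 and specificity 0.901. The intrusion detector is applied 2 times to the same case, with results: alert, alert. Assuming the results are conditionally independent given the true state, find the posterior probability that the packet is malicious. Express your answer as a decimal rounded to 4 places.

Let H be the event that the packet is malicious; start with P(H) = 0.254. P('alert'|H) = 0.921, P('alert'|¬H) = 0.099.
Update on result 1 ('alert'): P(H) ← 0.921·0.2540 / (0.921·0.2540 + 0.099·0.7460) = 0.23393/0.30779 = 0.7600.
Update on result 2 ('alert'): P(H) ← 0.921·0.7600 / (0.921·0.7600 + 0.099·0.2400) = 0.70001/0.72376 = 0.9672.

Posterior P(H) ≈ 0.9672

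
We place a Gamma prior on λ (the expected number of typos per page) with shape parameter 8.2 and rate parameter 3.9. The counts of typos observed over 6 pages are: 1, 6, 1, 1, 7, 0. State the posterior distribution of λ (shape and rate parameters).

Posterior: Gamma(shape=24.2, rate=9.9)

Total count ∑xᵢ = 16 over n = 6 pages.
Gamma is conjugate to the Poisson likelihood: posterior is Gamma(shape = 8.2+16 = 24.2, rate = 3.9+6 = 9.9).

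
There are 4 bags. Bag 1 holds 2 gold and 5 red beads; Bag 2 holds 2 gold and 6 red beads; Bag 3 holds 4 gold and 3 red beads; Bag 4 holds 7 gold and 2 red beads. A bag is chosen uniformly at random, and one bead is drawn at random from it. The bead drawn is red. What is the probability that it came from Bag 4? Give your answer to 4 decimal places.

Tabulate prior·likelihood by source: [1] prior 0.25, lik 0.7143, product 0.1786; [2] prior 0.25, lik 0.75, product 0.1875; [3] prior 0.25, lik 0.4286, product 0.1071; [4] prior 0.25, lik 0.2222, product 0.05556.
Normalizing constant = 0.52877; the posterior for Bag 4 is its product over the sum, 0.05556/0.52877 = 0.1051.

Posterior probability ≈ 0.1051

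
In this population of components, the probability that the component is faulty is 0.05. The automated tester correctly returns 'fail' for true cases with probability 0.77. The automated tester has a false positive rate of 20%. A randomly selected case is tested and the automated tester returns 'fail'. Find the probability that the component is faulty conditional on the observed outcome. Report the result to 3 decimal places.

Write H for 'the component is faulty'. Prior odds H:¬H = 0.05/0.95 = 0.052632. For the 'fail' outcome, the likelihood ratio is 0.77/0.2 = 3.8500.
Posterior odds = 0.052632 × 3.8500 = 0.20263, so P(H|E) = 0.20263/(1+0.20263) = 0.168.

P(H | E) ≈ 0.168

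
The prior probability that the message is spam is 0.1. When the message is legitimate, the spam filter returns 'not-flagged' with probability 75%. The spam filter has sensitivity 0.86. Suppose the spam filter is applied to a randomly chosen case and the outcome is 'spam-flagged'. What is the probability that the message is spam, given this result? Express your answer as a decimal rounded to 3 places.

Write H for 'the message is spam'. Prior odds H:¬H = 0.1/0.9 = 0.11111. For the 'spam-flagged' outcome, the likelihood ratio is 0.86/0.25 = 3.4400.
Posterior odds = 0.11111 × 3.4400 = 0.38222, so P(H|E) = 0.38222/(1+0.38222) = 0.277.

P(H | E) ≈ 0.277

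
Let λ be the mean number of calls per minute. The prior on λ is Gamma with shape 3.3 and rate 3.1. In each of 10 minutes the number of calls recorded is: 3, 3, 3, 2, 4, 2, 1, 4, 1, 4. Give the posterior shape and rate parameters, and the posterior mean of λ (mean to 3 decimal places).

The Poisson likelihood adds the total count to the shape and the number of exposure periods to the rate. Here ∑xᵢ = 27 and n = 10, so shape 3.3→30.3 and rate 3.1→13.1.
Posterior mean = shape/rate = 30.3/13.1 = 2.313.

Posterior: Gamma(shape=30.3, rate=13.1); mean ≈ 2.313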